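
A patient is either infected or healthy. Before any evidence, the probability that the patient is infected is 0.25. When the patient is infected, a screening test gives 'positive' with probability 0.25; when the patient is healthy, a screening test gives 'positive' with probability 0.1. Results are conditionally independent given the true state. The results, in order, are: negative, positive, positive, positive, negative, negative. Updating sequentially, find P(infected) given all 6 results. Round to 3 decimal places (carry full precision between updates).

After 'negative': P(infected) = 0.75·0.2500 / (0.75·0.2500 + 0.9·0.7500) ≈ 0.2174
After 'positive': P(infected) = 0.25·0.2174 / (0.25·0.2174 + 0.1·0.7826) ≈ 0.4098
After 'positive': P(infected) = 0.25·0.4098 / (0.25·0.4098 + 0.1·0.5902) ≈ 0.6345
After 'positive': P(infected) = 0.25·0.6345 / (0.25·0.6345 + 0.1·0.3655) ≈ 0.8127
After 'negative': P(infected) = 0.75·0.8127 / (0.75·0.8127 + 0.9·0.1873) ≈ 0.7834
After 'negative': P(infected) = 0.75·0.7834 / (0.75·0.7834 + 0.9·0.2166) ≈ 0.7509

0.751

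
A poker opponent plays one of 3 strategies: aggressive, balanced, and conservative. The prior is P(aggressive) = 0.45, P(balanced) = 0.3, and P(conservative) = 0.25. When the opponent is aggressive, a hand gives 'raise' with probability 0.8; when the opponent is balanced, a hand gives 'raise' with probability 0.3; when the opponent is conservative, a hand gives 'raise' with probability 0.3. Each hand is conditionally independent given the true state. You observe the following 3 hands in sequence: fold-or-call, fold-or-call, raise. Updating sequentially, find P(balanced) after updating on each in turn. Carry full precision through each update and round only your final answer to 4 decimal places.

0.4630

After 'fold-or-call': normaliser = 0.2·0.4500 + 0.7·0.3000 + 0.7·0.2500; P(aggressive) ≈ 0.1895, P(balanced) ≈ 0.4421, P(conservative) ≈ 0.3684
After 'fold-or-call': normaliser = 0.2·0.1895 + 0.7·0.4421 + 0.7·0.3684; P(aggressive) ≈ 0.0626, P(balanced) ≈ 0.5113, P(conservative) ≈ 0.4261
After 'raise': normaliser = 0.8·0.0626 + 0.3·0.5113 + 0.3·0.4261; P(aggressive) ≈ 0.1512, P(balanced) ≈ 0.4630, P(conservative) ≈ 0.3858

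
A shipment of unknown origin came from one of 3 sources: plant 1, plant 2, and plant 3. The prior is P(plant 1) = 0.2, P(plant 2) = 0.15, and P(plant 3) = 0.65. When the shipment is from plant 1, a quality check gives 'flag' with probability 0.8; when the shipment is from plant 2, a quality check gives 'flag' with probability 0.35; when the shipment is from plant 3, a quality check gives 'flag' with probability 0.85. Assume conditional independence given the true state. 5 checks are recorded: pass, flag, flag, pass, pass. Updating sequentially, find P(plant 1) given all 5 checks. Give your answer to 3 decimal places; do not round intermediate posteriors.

Each posterior becomes the prior for the next update.
After 'pass': normaliser = 0.2·0.2000 + 0.65·0.1500 + 0.15·0.6500; P(plant 1) ≈ 0.1702, P(plant 2) ≈ 0.4149, P(plant 3) ≈ 0.4149
After 'flag': normaliser = 0.8·0.1702 + 0.35·0.4149 + 0.85·0.4149; P(plant 1) ≈ 0.2148, P(plant 2) ≈ 0.2290, P(plant 3) ≈ 0.5562
After 'flag': normaliser = 0.8·0.2148 + 0.35·0.2290 + 0.85·0.5562; P(plant 1) ≈ 0.2371, P(plant 2) ≈ 0.1106, P(plant 3) ≈ 0.6523
After 'pass': normaliser = 0.2·0.2371 + 0.65·0.1106 + 0.15·0.6523; P(plant 1) ≈ 0.2183, P(plant 2) ≈ 0.3311, P(plant 3) ≈ 0.4506
After 'pass': normaliser = 0.2·0.2183 + 0.65·0.3311 + 0.15·0.4506; P(plant 1) ≈ 0.1338, P(plant 2) ≈ 0.6592, P(plant 3) ≈ 0.2070

0.134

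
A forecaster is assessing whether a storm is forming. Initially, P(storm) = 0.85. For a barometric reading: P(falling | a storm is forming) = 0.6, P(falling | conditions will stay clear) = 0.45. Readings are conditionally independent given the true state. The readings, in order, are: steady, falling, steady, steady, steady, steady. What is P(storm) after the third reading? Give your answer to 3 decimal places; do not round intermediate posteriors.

After 'steady': P(storm) = 0.4·0.8500 / (0.4·0.8500 + 0.55·0.1500) ≈ 0.8047
After 'falling': P(storm) = 0.6·0.8047 / (0.6·0.8047 + 0.45·0.1953) ≈ 0.8460
After 'steady': P(storm) = 0.4·0.8460 / (0.4·0.8460 + 0.55·0.1540) ≈ 0.7999

0.800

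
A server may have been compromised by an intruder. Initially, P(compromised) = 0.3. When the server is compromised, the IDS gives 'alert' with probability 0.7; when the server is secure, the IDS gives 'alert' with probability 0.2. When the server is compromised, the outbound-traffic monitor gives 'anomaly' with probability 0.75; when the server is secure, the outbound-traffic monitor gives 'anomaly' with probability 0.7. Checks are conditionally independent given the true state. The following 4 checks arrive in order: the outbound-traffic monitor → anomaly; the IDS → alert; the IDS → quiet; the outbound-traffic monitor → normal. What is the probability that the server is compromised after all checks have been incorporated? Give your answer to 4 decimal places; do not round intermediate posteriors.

After the outbound-traffic monitor='anomaly': P(compromised) = 0.75·0.3000 / (0.75·0.3000 + 0.7·0.7000) ≈ 0.3147
After the IDS='alert': P(compromised) = 0.7·0.3147 / (0.7·0.3147 + 0.2·0.6853) ≈ 0.6164
After the IDS='quiet': P(compromised) = 0.3·0.6164 / (0.3·0.6164 + 0.8·0.3836) ≈ 0.3760
After the outbound-traffic monitor='normal': P(compromised) = 0.25·0.3760 / (0.25·0.3760 + 0.3·0.6240) ≈ 0.3343

0.3343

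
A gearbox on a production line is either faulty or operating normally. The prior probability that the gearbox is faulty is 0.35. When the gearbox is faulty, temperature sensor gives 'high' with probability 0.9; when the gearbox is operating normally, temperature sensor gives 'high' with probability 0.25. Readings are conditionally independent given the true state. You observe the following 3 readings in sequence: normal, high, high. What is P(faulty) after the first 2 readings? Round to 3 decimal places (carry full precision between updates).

0.205

After 'normal': P(faulty) = 0.1·0.3500 / (0.1·0.3500 + 0.75·0.6500) ≈ 0.0670
After 'high': P(faulty) = 0.9·0.0670 / (0.9·0.0670 + 0.25·0.9330) ≈ 0.2054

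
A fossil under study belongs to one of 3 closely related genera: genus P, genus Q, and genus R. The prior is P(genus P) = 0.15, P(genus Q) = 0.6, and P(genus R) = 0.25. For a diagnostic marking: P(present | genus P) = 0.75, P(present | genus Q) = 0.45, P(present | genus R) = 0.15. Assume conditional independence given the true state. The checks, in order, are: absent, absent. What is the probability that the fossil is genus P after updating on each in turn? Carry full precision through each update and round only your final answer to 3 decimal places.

0.025

After 'absent': normaliser = 0.25·0.1500 + 0.55·0.6000 + 0.85·0.2500; P(genus P) ≈ 0.0647, P(genus Q) ≈ 0.5690, P(genus R) ≈ 0.3664
After 'absent': normaliser = 0.25·0.0647 + 0.55·0.5690 + 0.85·0.3664; P(genus P) ≈ 0.0252, P(genus Q) ≈ 0.4886, P(genus R) ≈ 0.4862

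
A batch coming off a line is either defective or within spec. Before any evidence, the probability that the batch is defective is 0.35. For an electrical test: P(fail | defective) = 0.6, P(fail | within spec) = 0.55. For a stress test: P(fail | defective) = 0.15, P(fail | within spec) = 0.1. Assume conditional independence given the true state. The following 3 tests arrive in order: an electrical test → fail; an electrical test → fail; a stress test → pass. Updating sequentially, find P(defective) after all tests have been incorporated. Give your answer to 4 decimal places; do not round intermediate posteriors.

0.3770

After an electrical test='fail': P(defective) = 0.6·0.3500 / (0.6·0.3500 + 0.55·0.6500) ≈ 0.3700
After an electrical test='fail': P(defective) = 0.6·0.3700 / (0.6·0.3700 + 0.55·0.6300) ≈ 0.3905
After a stress test='pass': P(defective) = 0.85·0.3905 / (0.85·0.3905 + 0.9·0.6095) ≈ 0.3770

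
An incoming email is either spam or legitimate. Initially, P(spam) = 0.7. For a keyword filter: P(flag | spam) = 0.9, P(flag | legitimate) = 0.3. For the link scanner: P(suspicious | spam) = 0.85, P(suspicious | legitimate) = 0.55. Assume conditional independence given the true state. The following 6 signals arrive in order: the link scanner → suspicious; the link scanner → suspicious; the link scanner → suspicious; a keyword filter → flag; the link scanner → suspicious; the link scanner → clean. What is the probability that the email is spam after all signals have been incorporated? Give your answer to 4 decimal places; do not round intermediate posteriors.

0.9301

After the link scanner='suspicious': P(spam) = 0.85·0.7000 / (0.85·0.7000 + 0.55·0.3000) ≈ 0.7829
After the link scanner='suspicious': P(spam) = 0.85·0.7829 / (0.85·0.7829 + 0.55·0.2171) ≈ 0.8479
After the link scanner='suspicious': P(spam) = 0.85·0.8479 / (0.85·0.8479 + 0.55·0.1521) ≈ 0.8960
After a keyword filter='flag': P(spam) = 0.9·0.8960 / (0.9·0.8960 + 0.3·0.1040) ≈ 0.9627
After the link scanner='suspicious': P(spam) = 0.85·0.9627 / (0.85·0.9627 + 0.55·0.0373) ≈ 0.9756
After the link scanner='clean': P(spam) = 0.15·0.9756 / (0.15·0.9756 + 0.45·0.0244) ≈ 0.9301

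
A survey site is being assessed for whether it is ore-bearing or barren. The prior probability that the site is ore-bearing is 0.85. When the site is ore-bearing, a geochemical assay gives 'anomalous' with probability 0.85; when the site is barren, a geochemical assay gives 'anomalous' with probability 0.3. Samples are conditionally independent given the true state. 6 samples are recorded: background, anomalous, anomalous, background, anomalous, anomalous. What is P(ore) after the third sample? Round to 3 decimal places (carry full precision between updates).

After 'background': P(ore) = 0.15·0.8500 / (0.15·0.8500 + 0.7·0.1500) ≈ 0.5484
After 'anomalous': P(ore) = 0.85·0.5484 / (0.85·0.5484 + 0.3·0.4516) ≈ 0.7748
After 'anomalous': P(ore) = 0.85·0.7748 / (0.85·0.7748 + 0.3·0.2252) ≈ 0.9070

0.907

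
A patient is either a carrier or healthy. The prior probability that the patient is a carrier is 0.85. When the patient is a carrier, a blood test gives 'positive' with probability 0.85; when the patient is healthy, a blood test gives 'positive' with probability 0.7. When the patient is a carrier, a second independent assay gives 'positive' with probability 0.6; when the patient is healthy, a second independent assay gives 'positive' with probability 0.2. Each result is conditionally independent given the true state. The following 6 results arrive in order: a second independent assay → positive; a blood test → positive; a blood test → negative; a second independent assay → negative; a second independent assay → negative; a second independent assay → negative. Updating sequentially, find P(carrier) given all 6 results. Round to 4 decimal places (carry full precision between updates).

After a second independent assay='positive': P(carrier) = 0.6·0.8500 / (0.6·0.8500 + 0.2·0.1500) ≈ 0.9444
After a blood test='positive': P(carrier) = 0.85·0.9444 / (0.85·0.9444 + 0.7·0.0556) ≈ 0.9538
After a blood test='negative': P(carrier) = 0.15·0.9538 / (0.15·0.9538 + 0.3·0.0462) ≈ 0.9117
After a second independent assay='negative': P(carrier) = 0.4·0.9117 / (0.4·0.9117 + 0.8·0.0883) ≈ 0.8377
After a second independent assay='negative': P(carrier) = 0.4·0.8377 / (0.4·0.8377 + 0.8·0.1623) ≈ 0.7207
After a second independent assay='negative': P(carrier) = 0.4·0.7207 / (0.4·0.7207 + 0.8·0.2793) ≈ 0.5634

0.5634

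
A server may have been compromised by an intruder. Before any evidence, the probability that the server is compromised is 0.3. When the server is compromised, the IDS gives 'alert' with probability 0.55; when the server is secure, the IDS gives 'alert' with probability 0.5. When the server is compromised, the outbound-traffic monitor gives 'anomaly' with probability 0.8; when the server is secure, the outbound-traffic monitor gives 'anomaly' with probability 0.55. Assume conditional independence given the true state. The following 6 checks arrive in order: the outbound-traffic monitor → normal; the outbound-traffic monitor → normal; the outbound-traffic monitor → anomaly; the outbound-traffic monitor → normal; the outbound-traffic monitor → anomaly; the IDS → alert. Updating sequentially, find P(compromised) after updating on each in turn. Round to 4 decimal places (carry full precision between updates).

0.0805

Each posterior becomes the prior for the next update.
After the outbound-traffic monitor='normal': P(compromised) = 0.2·0.3000 / (0.2·0.3000 + 0.45·0.7000) ≈ 0.1600
After the outbound-traffic monitor='normal': P(compromised) = 0.2·0.1600 / (0.2·0.1600 + 0.45·0.8400) ≈ 0.0780
After the outbound-traffic monitor='anomaly': P(compromised) = 0.8·0.0780 / (0.8·0.0780 + 0.55·0.9220) ≈ 0.1096
After the outbound-traffic monitor='normal': P(compromised) = 0.2·0.1096 / (0.2·0.1096 + 0.45·0.8904) ≈ 0.0519
After the outbound-traffic monitor='anomaly': P(compromised) = 0.8·0.0519 / (0.8·0.0519 + 0.55·0.9481) ≈ 0.0737
After the IDS='alert': P(compromised) = 0.55·0.0737 / (0.55·0.0737 + 0.5·0.9263) ≈ 0.0805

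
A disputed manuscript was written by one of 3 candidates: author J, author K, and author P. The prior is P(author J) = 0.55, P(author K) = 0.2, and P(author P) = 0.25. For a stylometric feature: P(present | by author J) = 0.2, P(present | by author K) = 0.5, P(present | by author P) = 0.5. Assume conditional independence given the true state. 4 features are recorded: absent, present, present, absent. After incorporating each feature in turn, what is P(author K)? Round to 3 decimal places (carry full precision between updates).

0.296

Each posterior becomes the prior for the next update.
After 'absent': normaliser = 0.8·0.5500 + 0.5·0.2000 + 0.5·0.2500; P(author J) ≈ 0.6617, P(author K) ≈ 0.1504, P(author P) ≈ 0.1880
After 'present': normaliser = 0.2·0.6617 + 0.5·0.1504 + 0.5·0.1880; P(author J) ≈ 0.4389, P(author K) ≈ 0.2494, P(author P) ≈ 0.3117
After 'present': normaliser = 0.2·0.4389 + 0.5·0.2494 + 0.5·0.3117; P(author J) ≈ 0.2383, P(author K) ≈ 0.3385, P(author P) ≈ 0.4232
After 'absent': normaliser = 0.8·0.2383 + 0.5·0.3385 + 0.5·0.4232; P(author J) ≈ 0.3336, P(author K) ≈ 0.2962, P(author P) ≈ 0.3702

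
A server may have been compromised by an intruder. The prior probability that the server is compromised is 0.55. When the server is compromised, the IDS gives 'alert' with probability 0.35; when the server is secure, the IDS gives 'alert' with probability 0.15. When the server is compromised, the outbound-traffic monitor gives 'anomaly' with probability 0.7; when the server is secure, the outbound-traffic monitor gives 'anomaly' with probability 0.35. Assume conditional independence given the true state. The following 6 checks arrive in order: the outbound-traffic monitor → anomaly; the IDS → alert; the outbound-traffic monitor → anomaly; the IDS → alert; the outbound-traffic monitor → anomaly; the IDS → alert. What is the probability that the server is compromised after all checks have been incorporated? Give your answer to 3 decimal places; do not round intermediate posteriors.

After the outbound-traffic monitor='anomaly': P(compromised) = 0.7·0.5500 / (0.7·0.5500 + 0.35·0.4500) ≈ 0.7097
After the IDS='alert': P(compromised) = 0.35·0.7097 / (0.35·0.7097 + 0.15·0.2903) ≈ 0.8508
After the outbound-traffic monitor='anomaly': P(compromised) = 0.7·0.8508 / (0.7·0.8508 + 0.35·0.1492) ≈ 0.9194
After the IDS='alert': P(compromised) = 0.35·0.9194 / (0.35·0.9194 + 0.15·0.0806) ≈ 0.9638
After the outbound-traffic monitor='anomaly': P(compromised) = 0.7·0.9638 / (0.7·0.9638 + 0.35·0.0362) ≈ 0.9816
After the IDS='alert': P(compromised) = 0.35·0.9816 / (0.35·0.9816 + 0.15·0.0184) ≈ 0.9920

0.992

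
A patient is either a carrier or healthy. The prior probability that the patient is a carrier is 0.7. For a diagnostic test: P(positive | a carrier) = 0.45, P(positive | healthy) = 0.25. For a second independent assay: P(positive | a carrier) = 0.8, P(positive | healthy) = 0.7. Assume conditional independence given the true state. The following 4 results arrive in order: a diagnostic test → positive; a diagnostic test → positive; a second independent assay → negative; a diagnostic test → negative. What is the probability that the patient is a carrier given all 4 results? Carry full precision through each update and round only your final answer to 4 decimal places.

After a diagnostic test='positive': P(carrier) = 0.45·0.7000 / (0.45·0.7000 + 0.25·0.3000) ≈ 0.8077
After a diagnostic test='positive': P(carrier) = 0.45·0.8077 / (0.45·0.8077 + 0.25·0.1923) ≈ 0.8832
After a second independent assay='negative': P(carrier) = 0.2·0.8832 / (0.2·0.8832 + 0.3·0.1168) ≈ 0.8344
After a diagnostic test='negative': P(carrier) = 0.55·0.8344 / (0.55·0.8344 + 0.75·0.1656) ≈ 0.7871

0.7871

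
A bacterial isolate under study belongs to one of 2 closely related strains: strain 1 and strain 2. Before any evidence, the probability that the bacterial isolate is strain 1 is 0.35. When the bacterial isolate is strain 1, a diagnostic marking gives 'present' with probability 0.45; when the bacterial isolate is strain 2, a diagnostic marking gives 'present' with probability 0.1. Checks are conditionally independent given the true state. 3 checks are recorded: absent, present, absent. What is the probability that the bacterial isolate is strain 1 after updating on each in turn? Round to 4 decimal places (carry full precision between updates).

After 'absent': P(strain 1) = 0.55·0.3500 / (0.55·0.3500 + 0.9·0.6500) ≈ 0.2476
After 'present': P(strain 1) = 0.45·0.2476 / (0.45·0.2476 + 0.1·0.7524) ≈ 0.5969
After 'absent': P(strain 1) = 0.55·0.5969 / (0.55·0.5969 + 0.9·0.4031) ≈ 0.4750

0.4750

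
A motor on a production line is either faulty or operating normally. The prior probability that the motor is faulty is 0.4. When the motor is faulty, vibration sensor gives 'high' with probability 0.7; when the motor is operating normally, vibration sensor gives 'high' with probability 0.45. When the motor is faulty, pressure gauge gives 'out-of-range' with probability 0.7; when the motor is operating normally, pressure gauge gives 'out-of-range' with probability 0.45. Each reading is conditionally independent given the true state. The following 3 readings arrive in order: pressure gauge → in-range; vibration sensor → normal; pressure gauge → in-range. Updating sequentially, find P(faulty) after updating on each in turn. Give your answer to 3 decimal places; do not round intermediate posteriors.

After pressure gauge='in-range': P(faulty) = 0.3·0.4000 / (0.3·0.4000 + 0.55·0.6000) ≈ 0.2667
After vibration sensor='normal': P(faulty) = 0.3·0.2667 / (0.3·0.2667 + 0.55·0.7333) ≈ 0.1655
After pressure gauge='in-range': P(faulty) = 0.3·0.1655 / (0.3·0.1655 + 0.55·0.8345) ≈ 0.0976

0.098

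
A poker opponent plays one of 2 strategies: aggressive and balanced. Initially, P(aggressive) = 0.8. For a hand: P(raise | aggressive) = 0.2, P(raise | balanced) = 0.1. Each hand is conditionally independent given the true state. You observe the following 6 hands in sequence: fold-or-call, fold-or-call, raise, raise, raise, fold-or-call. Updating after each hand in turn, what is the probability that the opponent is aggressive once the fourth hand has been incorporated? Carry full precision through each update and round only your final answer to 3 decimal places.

After 'fold-or-call': P(aggressive) = 0.8·0.8000 / (0.8·0.8000 + 0.9·0.2000) ≈ 0.7805
After 'fold-or-call': P(aggressive) = 0.8·0.7805 / (0.8·0.7805 + 0.9·0.2195) ≈ 0.7596
After 'raise': P(aggressive) = 0.2·0.7596 / (0.2·0.7596 + 0.1·0.2404) ≈ 0.8634
After 'raise': P(aggressive) = 0.2·0.8634 / (0.2·0.8634 + 0.1·0.1366) ≈ 0.9267

0.927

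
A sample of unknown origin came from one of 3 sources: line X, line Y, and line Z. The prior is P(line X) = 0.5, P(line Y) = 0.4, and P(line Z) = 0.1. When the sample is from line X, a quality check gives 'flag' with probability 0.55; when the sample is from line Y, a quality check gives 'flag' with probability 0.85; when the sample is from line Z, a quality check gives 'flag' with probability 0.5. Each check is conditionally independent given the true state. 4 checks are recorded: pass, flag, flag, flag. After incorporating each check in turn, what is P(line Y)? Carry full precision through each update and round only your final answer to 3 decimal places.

Apply Bayes' rule sequentially, carrying P(line Y) forward.
After 'pass': normaliser = 0.45·0.5000 + 0.15·0.4000 + 0.5·0.1000; P(line X) ≈ 0.6716, P(line Y) ≈ 0.1791, P(line Z) ≈ 0.1493
After 'flag': normaliser = 0.55·0.6716 + 0.85·0.1791 + 0.5·0.1493; P(line X) ≈ 0.6195, P(line Y) ≈ 0.2553, P(line Z) ≈ 0.1252
After 'flag': normaliser = 0.55·0.6195 + 0.85·0.2553 + 0.5·0.1252; P(line X) ≈ 0.5493, P(line Y) ≈ 0.3498, P(line Z) ≈ 0.1009
After 'flag': normaliser = 0.55·0.5493 + 0.85·0.3498 + 0.5·0.1009; P(line X) ≈ 0.4648, P(line Y) ≈ 0.4576, P(line Z) ≈ 0.0776

0.458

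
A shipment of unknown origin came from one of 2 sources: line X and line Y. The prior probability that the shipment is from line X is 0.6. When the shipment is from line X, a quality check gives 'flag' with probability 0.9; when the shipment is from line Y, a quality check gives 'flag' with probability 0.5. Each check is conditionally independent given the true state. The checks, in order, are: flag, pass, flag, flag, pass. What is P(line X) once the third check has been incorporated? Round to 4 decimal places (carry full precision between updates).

0.4929

After 'flag': P(line X) = 0.9·0.6000 / (0.9·0.6000 + 0.5·0.4000) ≈ 0.7297
After 'pass': P(line X) = 0.1·0.7297 / (0.1·0.7297 + 0.5·0.2703) ≈ 0.3506
After 'flag': P(line X) = 0.9·0.3506 / (0.9·0.3506 + 0.5·0.6494) ≈ 0.4929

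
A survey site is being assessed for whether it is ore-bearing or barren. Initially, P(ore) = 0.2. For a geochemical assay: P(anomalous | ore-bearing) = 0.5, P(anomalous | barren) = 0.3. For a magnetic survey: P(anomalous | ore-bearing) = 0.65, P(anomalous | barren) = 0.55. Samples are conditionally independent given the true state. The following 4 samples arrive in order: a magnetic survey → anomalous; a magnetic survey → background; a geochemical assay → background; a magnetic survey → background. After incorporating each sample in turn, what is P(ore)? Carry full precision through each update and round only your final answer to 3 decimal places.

After a magnetic survey='anomalous': P(ore) = 0.65·0.2000 / (0.65·0.2000 + 0.55·0.8000) ≈ 0.2281
After a magnetic survey='background': P(ore) = 0.35·0.2281 / (0.35·0.2281 + 0.45·0.7719) ≈ 0.1869
After a geochemical assay='background': P(ore) = 0.5·0.1869 / (0.5·0.1869 + 0.7·0.8131) ≈ 0.1410
After a magnetic survey='background': P(ore) = 0.35·0.1410 / (0.35·0.1410 + 0.45·0.8590) ≈ 0.1132

0.113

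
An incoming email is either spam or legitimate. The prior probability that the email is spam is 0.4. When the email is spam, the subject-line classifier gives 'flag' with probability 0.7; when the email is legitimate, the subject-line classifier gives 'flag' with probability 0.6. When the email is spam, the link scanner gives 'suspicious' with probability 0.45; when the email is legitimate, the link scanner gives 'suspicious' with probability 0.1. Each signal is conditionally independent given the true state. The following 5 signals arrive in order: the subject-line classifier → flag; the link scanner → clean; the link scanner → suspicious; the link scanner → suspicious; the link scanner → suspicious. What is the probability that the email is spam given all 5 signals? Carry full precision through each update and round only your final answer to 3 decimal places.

After the subject-line classifier='flag': P(spam) = 0.7·0.4000 / (0.7·0.4000 + 0.6·0.6000) ≈ 0.4375
After the link scanner='clean': P(spam) = 0.55·0.4375 / (0.55·0.4375 + 0.9·0.5625) ≈ 0.3222
After the link scanner='suspicious': P(spam) = 0.45·0.3222 / (0.45·0.3222 + 0.1·0.6778) ≈ 0.6814
After the link scanner='suspicious': P(spam) = 0.45·0.6814 / (0.45·0.6814 + 0.1·0.3186) ≈ 0.9059
After the link scanner='suspicious': P(spam) = 0.45·0.9059 / (0.45·0.9059 + 0.1·0.0941) ≈ 0.9774

0.977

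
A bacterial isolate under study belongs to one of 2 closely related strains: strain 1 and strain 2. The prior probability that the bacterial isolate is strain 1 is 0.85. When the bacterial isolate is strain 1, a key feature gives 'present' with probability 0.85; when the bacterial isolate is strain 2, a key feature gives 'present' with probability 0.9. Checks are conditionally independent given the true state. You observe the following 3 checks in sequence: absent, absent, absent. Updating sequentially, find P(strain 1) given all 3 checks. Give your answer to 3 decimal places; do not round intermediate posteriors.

After 'absent': P(strain 1) = 0.15·0.8500 / (0.15·0.8500 + 0.1·0.1500) ≈ 0.8947
After 'absent': P(strain 1) = 0.15·0.8947 / (0.15·0.8947 + 0.1·0.1053) ≈ 0.9273
After 'absent': P(strain 1) = 0.15·0.9273 / (0.15·0.9273 + 0.1·0.0727) ≈ 0.9503

0.950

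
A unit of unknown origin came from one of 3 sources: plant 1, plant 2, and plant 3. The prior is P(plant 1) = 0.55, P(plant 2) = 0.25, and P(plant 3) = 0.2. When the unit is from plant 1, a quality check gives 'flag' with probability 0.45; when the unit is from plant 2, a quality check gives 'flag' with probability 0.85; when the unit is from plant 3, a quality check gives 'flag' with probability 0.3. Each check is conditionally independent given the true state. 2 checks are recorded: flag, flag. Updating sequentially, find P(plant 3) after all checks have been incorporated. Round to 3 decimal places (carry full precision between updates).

After 'flag': normaliser = 0.45·0.5500 + 0.85·0.2500 + 0.3·0.2000; P(plant 1) ≈ 0.4760, P(plant 2) ≈ 0.4087, P(plant 3) ≈ 0.1154
After 'flag': normaliser = 0.45·0.4760 + 0.85·0.4087 + 0.3·0.1154; P(plant 1) ≈ 0.3593, P(plant 2) ≈ 0.5827, P(plant 3) ≈ 0.0581

0.058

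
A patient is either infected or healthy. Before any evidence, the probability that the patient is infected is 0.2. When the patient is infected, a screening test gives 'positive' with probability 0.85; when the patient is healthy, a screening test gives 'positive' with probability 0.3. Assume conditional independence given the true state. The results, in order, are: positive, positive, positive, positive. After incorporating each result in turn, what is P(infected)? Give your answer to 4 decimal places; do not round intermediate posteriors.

0.9416

After 'positive': P(infected) = 0.85·0.2000 / (0.85·0.2000 + 0.3·0.8000) ≈ 0.4146
After 'positive': P(infected) = 0.85·0.4146 / (0.85·0.4146 + 0.3·0.5854) ≈ 0.6674
After 'positive': P(infected) = 0.85·0.6674 / (0.85·0.6674 + 0.3·0.3326) ≈ 0.8504
After 'positive': P(infected) = 0.85·0.8504 / (0.85·0.8504 + 0.3·0.1496) ≈ 0.9416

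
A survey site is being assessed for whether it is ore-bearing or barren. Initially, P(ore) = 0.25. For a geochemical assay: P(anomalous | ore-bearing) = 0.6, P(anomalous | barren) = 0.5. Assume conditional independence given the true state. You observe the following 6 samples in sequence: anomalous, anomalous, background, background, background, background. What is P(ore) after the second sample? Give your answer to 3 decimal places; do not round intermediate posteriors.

0.324

Each posterior becomes the prior for the next update.
After 'anomalous': P(ore) = 0.6·0.2500 / (0.6·0.2500 + 0.5·0.7500) ≈ 0.2857
After 'anomalous': P(ore) = 0.6·0.2857 / (0.6·0.2857 + 0.5·0.7143) ≈ 0.3243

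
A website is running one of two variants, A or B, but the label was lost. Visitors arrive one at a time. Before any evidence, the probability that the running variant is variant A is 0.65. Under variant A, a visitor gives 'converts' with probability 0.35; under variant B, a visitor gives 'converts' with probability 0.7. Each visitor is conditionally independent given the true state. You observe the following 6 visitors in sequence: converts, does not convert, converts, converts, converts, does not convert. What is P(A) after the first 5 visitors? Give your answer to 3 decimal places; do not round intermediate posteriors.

0.201

After 'converts': P(A) = 0.35·0.6500 / (0.35·0.6500 + 0.7·0.3500) ≈ 0.4815
After 'does not convert': P(A) = 0.65·0.4815 / (0.65·0.4815 + 0.3·0.5185) ≈ 0.6680
After 'converts': P(A) = 0.35·0.6680 / (0.35·0.6680 + 0.7·0.3320) ≈ 0.5015
After 'converts': P(A) = 0.35·0.5015 / (0.35·0.5015 + 0.7·0.4985) ≈ 0.3347
After 'converts': P(A) = 0.35·0.3347 / (0.35·0.3347 + 0.7·0.6653) ≈ 0.2010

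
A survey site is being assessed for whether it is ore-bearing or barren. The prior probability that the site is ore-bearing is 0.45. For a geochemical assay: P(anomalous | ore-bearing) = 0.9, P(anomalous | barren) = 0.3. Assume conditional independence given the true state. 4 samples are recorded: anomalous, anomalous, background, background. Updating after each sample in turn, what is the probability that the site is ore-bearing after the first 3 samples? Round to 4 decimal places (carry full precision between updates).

After 'anomalous': P(ore) = 0.9·0.4500 / (0.9·0.4500 + 0.3·0.5500) ≈ 0.7105
After 'anomalous': P(ore) = 0.9·0.7105 / (0.9·0.7105 + 0.3·0.2895) ≈ 0.8804
After 'background': P(ore) = 0.1·0.8804 / (0.1·0.8804 + 0.7·0.1196) ≈ 0.5127

0.5127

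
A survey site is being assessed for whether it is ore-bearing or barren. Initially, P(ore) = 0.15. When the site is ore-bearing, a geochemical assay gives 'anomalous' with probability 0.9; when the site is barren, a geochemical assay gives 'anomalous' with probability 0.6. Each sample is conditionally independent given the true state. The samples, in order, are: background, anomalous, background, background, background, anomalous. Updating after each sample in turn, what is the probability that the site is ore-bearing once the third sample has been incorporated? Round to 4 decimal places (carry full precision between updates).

Each posterior becomes the prior for the next update.
After 'background': P(ore) = 0.1·0.1500 / (0.1·0.1500 + 0.4·0.8500) ≈ 0.0423
After 'anomalous': P(ore) = 0.9·0.0423 / (0.9·0.0423 + 0.6·0.9577) ≈ 0.0621
After 'background': P(ore) = 0.1·0.0621 / (0.1·0.0621 + 0.4·0.9379) ≈ 0.0163

0.0163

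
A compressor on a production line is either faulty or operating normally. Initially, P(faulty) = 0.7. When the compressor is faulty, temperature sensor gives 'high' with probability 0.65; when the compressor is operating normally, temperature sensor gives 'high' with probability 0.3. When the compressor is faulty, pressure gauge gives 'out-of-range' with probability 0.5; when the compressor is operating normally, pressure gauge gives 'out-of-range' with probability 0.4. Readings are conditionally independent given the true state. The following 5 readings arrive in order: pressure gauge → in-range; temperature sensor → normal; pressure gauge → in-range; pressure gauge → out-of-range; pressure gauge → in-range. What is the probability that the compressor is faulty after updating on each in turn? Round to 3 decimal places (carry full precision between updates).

0.458

Apply Bayes' rule sequentially, carrying P(faulty) forward.
After pressure gauge='in-range': P(faulty) = 0.5·0.7000 / (0.5·0.7000 + 0.6·0.3000) ≈ 0.6604
After temperature sensor='normal': P(faulty) = 0.35·0.6604 / (0.35·0.6604 + 0.7·0.3396) ≈ 0.4930
After pressure gauge='in-range': P(faulty) = 0.5·0.4930 / (0.5·0.4930 + 0.6·0.5070) ≈ 0.4476
After pressure gauge='out-of-range': P(faulty) = 0.5·0.4476 / (0.5·0.4476 + 0.4·0.5524) ≈ 0.5032
After pressure gauge='in-range': P(faulty) = 0.5·0.5032 / (0.5·0.5032 + 0.6·0.4968) ≈ 0.4577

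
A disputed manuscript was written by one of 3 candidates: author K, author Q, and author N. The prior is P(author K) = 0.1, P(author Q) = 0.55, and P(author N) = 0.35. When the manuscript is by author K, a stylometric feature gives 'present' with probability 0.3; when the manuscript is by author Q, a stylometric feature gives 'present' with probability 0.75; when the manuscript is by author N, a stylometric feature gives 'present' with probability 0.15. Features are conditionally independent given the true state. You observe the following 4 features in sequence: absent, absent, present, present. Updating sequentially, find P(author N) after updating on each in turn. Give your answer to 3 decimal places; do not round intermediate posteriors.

0.193

After 'absent': normaliser = 0.7·0.1000 + 0.25·0.5500 + 0.85·0.3500; P(author K) ≈ 0.1386, P(author Q) ≈ 0.2723, P(author N) ≈ 0.5891
After 'absent': normaliser = 0.7·0.1386 + 0.25·0.2723 + 0.85·0.5891; P(author K) ≈ 0.1457, P(author Q) ≈ 0.1022, P(author N) ≈ 0.7520
After 'present': normaliser = 0.3·0.1457 + 0.75·0.1022 + 0.15·0.7520; P(author K) ≈ 0.1875, P(author Q) ≈ 0.3288, P(author N) ≈ 0.4837
After 'present': normaliser = 0.3·0.1875 + 0.75·0.3288 + 0.15·0.4837; P(author K) ≈ 0.1498, P(author Q) ≈ 0.6569, P(author N) ≈ 0.1933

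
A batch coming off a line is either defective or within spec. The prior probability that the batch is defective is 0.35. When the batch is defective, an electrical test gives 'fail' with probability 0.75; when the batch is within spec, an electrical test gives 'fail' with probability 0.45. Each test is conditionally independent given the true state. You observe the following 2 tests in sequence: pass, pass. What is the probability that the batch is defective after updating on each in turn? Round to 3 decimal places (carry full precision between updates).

After 'pass': P(defective) = 0.25·0.3500 / (0.25·0.3500 + 0.55·0.6500) ≈ 0.1966
After 'pass': P(defective) = 0.25·0.1966 / (0.25·0.1966 + 0.55·0.8034) ≈ 0.1001

0.100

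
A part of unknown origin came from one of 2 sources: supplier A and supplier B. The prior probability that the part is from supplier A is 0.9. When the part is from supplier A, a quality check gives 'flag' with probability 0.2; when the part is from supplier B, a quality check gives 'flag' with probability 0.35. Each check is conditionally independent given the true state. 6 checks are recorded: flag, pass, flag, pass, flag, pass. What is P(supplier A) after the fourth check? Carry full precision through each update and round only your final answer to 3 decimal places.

0.817

After 'flag': P(supplier A) = 0.2·0.9000 / (0.2·0.9000 + 0.35·0.1000) ≈ 0.8372
After 'pass': P(supplier A) = 0.8·0.8372 / (0.8·0.8372 + 0.65·0.1628) ≈ 0.8636
After 'flag': P(supplier A) = 0.2·0.8636 / (0.2·0.8636 + 0.35·0.1364) ≈ 0.7834
After 'pass': P(supplier A) = 0.8·0.7834 / (0.8·0.7834 + 0.65·0.2166) ≈ 0.8166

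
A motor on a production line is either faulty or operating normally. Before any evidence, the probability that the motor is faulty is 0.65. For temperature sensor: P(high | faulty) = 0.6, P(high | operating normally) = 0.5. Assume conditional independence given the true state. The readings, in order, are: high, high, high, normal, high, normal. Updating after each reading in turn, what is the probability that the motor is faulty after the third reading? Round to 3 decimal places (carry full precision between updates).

After 'high': P(faulty) = 0.6·0.6500 / (0.6·0.6500 + 0.5·0.3500) ≈ 0.6903
After 'high': P(faulty) = 0.6·0.6903 / (0.6·0.6903 + 0.5·0.3097) ≈ 0.7278
After 'high': P(faulty) = 0.6·0.7278 / (0.6·0.7278 + 0.5·0.2722) ≈ 0.7624

0.762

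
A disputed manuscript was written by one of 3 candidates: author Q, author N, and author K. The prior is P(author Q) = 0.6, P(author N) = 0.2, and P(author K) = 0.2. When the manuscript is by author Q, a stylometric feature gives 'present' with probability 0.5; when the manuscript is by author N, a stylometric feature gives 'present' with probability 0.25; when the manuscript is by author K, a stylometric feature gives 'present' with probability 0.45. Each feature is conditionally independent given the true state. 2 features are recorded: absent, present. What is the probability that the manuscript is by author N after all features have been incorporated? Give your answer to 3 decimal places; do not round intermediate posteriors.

0.158

After 'absent': normaliser = 0.5·0.6000 + 0.75·0.2000 + 0.55·0.2000; P(author Q) ≈ 0.5357, P(author N) ≈ 0.2679, P(author K) ≈ 0.1964
After 'present': normaliser = 0.5·0.5357 + 0.25·0.2679 + 0.45·0.1964; P(author Q) ≈ 0.6329, P(author N) ≈ 0.1582, P(author K) ≈ 0.2089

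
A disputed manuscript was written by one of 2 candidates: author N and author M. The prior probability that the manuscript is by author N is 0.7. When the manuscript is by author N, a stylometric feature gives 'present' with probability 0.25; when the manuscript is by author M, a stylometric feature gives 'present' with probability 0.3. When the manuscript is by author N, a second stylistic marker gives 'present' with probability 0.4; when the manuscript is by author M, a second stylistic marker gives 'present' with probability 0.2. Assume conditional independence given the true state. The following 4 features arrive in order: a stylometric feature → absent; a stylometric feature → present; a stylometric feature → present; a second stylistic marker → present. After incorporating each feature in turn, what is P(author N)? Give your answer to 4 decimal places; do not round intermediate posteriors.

0.7764

After a stylometric feature='absent': P(author N) = 0.75·0.7000 / (0.75·0.7000 + 0.7·0.3000) ≈ 0.7143
After a stylometric feature='present': P(author N) = 0.25·0.7143 / (0.25·0.7143 + 0.3·0.2857) ≈ 0.6757
After a stylometric feature='present': P(author N) = 0.25·0.6757 / (0.25·0.6757 + 0.3·0.3243) ≈ 0.6345
After a second stylistic marker='present': P(author N) = 0.4·0.6345 / (0.4·0.6345 + 0.2·0.3655) ≈ 0.7764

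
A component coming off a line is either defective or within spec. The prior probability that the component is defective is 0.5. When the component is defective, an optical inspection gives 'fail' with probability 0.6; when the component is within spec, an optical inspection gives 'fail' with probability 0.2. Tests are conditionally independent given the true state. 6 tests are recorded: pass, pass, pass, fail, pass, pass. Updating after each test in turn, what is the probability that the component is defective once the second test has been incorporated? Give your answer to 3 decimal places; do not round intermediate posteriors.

Apply Bayes' rule sequentially, carrying P(defective) forward.
After 'pass': P(defective) = 0.4·0.5000 / (0.4·0.5000 + 0.8·0.5000) ≈ 0.3333
After 'pass': P(defective) = 0.4·0.3333 / (0.4·0.3333 + 0.8·0.6667) ≈ 0.2000

0.200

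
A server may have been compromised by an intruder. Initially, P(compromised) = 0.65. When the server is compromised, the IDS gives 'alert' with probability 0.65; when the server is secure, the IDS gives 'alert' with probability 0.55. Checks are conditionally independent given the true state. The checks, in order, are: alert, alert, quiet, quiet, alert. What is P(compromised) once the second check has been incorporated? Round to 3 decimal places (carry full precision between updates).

0.722

Apply Bayes' rule sequentially, carrying P(compromised) forward.
After 'alert': P(compromised) = 0.65·0.6500 / (0.65·0.6500 + 0.55·0.3500) ≈ 0.6870
After 'alert': P(compromised) = 0.65·0.6870 / (0.65·0.6870 + 0.55·0.3130) ≈ 0.7217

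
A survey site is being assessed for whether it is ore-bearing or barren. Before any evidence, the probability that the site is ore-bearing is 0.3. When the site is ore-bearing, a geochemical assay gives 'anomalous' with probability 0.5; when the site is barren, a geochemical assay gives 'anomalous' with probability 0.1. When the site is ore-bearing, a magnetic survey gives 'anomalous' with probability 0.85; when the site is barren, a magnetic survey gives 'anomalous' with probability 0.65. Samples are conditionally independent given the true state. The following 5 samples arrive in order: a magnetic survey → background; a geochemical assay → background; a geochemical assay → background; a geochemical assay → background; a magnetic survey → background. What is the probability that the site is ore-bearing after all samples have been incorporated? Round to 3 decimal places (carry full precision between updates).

0.013

After a magnetic survey='background': P(ore) = 0.15·0.3000 / (0.15·0.3000 + 0.35·0.7000) ≈ 0.1552
After a geochemical assay='background': P(ore) = 0.5·0.1552 / (0.5·0.1552 + 0.9·0.8448) ≈ 0.0926
After a geochemical assay='background': P(ore) = 0.5·0.0926 / (0.5·0.0926 + 0.9·0.9074) ≈ 0.0536
After a geochemical assay='background': P(ore) = 0.5·0.0536 / (0.5·0.0536 + 0.9·0.9464) ≈ 0.0305
After a magnetic survey='background': P(ore) = 0.15·0.0305 / (0.15·0.0305 + 0.35·0.9695) ≈ 0.0133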